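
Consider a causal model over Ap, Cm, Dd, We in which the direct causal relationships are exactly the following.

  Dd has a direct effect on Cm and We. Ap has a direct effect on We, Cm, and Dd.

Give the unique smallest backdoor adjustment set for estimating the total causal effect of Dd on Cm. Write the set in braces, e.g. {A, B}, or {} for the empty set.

Variables eligible for adjustment (non-descendants of Dd, excluding Dd and Cm): {Ap}.
Backdoor paths from Dd to Cm:
  P1: Dd <- Ap -> Cm
The empty set is not sufficient: P1 (Dd <- Ap -> Cm) has no collider blocking it and no conditioned non-collider, so it is open.
Try {Ap}:
  P1: blocked at fork node Ap ∈ conditioning set.
{Ap} contains no descendant of Dd and blocks every backdoor path.
{Ap} is the unique smallest valid adjustment set.

{Ap}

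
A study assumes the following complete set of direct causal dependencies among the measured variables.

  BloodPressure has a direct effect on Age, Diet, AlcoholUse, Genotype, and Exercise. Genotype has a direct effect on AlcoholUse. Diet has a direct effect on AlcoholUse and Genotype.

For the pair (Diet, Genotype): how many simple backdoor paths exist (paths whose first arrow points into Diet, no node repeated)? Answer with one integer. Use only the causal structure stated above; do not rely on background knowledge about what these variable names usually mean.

2

A backdoor path from Diet to Genotype is any simple undirected path whose first edge points into Diet (i.e. leaves Diet via a parent).
Parents of Diet: {BloodPressure}.
Enumerating:
  P1: Diet <- BloodPressure -> Genotype
  P2: Diet <- BloodPressure -> AlcoholUse <- Genotype
That exhausts the simple backdoor paths. Count: 2.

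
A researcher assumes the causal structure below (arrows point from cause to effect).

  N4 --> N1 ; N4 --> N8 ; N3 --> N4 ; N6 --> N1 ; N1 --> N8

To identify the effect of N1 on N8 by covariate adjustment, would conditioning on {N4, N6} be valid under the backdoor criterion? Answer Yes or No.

Backdoor paths from N1 to N8 (paths whose first edge points into N1):
  P1: N1 <- N4 -> N8
Condition 1 (no descendant of N1 in the set): holds — descendants of N1 are {N8}; none are in {N4, N6}.
Condition 2 (every backdoor path blocked by {N4, N6}):
  P1: blocked at fork node N4 ∈ conditioning set.
{N4, N6} satisfies the backdoor criterion.

Yes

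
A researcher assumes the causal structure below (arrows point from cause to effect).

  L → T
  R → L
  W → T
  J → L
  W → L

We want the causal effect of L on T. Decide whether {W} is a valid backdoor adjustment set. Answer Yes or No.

Yes

Backdoor paths from L to T (paths whose first edge points into L):
  P1: L <- W -> T
Condition 1 (no descendant of L in the set): holds — descendants of L are {T}; none are in {W}.
Condition 2 (every backdoor path blocked by {W}):
  P1: blocked at fork node W ∈ conditioning set.
{W} satisfies the backdoor criterion.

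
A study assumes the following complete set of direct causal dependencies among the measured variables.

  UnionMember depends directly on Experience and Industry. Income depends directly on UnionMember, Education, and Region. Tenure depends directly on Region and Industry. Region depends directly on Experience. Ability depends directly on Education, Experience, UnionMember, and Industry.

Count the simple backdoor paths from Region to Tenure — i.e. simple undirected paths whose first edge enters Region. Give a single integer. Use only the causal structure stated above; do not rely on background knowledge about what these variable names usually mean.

A backdoor path from Region to Tenure is any simple undirected path whose first edge points into Region (i.e. leaves Region via a parent).
Parents of Region: {Experience}.
Enumerating:
  P1: Region <- Experience -> UnionMember <- Industry -> Tenure
  P2: Region <- Experience -> UnionMember -> Ability <- Industry -> Tenure
  P3: Region <- Experience -> UnionMember -> Income <- Education -> Ability <- Industry -> Tenure
  P4: Region <- Experience -> Ability <- Industry -> Tenure
  P5: Region <- Experience -> Ability <- Education -> Income <- UnionMember <- Industry -> Tenure
  P6: Region <- Experience -> Ability <- UnionMember <- Industry -> Tenure
That exhausts the simple backdoor paths. Count: 6.

6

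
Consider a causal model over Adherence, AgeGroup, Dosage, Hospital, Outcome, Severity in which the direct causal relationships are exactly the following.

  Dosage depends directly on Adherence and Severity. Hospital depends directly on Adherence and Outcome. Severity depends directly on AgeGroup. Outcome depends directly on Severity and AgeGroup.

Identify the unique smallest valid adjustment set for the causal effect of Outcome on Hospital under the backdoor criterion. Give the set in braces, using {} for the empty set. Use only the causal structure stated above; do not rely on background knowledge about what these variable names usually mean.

{}

Variables eligible for adjustment (non-descendants of Outcome, excluding Outcome and Hospital): {Adherence, AgeGroup, Dosage, Severity}.
Backdoor paths from Outcome to Hospital:
  P1: Outcome <- AgeGroup -> Severity -> Dosage <- Adherence -> Hospital
  P2: Outcome <- Severity -> Dosage <- Adherence -> Hospital
Each backdoor path contains an unconditioned collider, so every path is already blocked with the empty conditioning set:
  P1: blocked at collider Dosage (neither it nor any descendant is in the conditioning set).
  P2: blocked at collider Dosage (neither it nor any descendant is in the conditioning set).
The empty set is therefore the unique smallest valid set.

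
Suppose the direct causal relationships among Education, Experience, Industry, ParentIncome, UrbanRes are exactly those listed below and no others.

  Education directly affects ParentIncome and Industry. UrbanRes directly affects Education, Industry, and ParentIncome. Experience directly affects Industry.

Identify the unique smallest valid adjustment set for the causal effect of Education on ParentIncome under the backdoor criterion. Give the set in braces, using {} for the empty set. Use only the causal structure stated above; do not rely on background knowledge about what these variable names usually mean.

Variables eligible for adjustment (non-descendants of Education, excluding Education and ParentIncome): {Experience, UrbanRes}.
Backdoor paths from Education to ParentIncome:
  P1: Education <- UrbanRes -> ParentIncome
The empty set is not sufficient: P1 (Education <- UrbanRes -> ParentIncome) has no collider blocking it and no conditioned non-collider, so it is open.
Try {UrbanRes}:
  P1: blocked at fork node UrbanRes ∈ conditioning set.
{UrbanRes} contains no descendant of Education and blocks every backdoor path.
No other singleton works — e.g. {Experience} leaves P1 open — so {UrbanRes} is the unique smallest valid adjustment set.

{UrbanRes}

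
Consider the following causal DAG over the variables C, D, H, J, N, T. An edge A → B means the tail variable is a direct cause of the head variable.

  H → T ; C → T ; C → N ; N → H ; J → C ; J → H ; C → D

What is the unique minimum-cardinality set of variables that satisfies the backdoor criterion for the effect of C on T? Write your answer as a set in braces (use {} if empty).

Variables eligible for adjustment (non-descendants of C, excluding C and T): {J}.
Backdoor paths from C to T:
  P1: C <- J -> H -> T
The empty set is not sufficient: P1 (C <- J -> H -> T) has no collider blocking it and no conditioned non-collider, so it is open.
Try {J}:
  P1: blocked at fork node J ∈ conditioning set.
{J} contains no descendant of C and blocks every backdoor path.
{J} is the unique smallest valid adjustment set.

{J}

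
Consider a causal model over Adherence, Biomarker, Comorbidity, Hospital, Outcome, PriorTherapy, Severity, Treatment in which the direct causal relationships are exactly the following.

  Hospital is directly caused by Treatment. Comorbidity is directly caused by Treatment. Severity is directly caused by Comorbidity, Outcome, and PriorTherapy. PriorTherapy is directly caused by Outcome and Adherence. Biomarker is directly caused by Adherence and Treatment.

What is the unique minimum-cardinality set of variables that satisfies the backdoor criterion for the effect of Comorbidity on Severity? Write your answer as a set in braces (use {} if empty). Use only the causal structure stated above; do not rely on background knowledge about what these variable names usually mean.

Variables eligible for adjustment (non-descendants of Comorbidity, excluding Comorbidity and Severity): {Adherence, Biomarker, Hospital, Outcome, PriorTherapy, Treatment}.
Backdoor paths from Comorbidity to Severity:
  P1: Comorbidity <- Treatment -> Biomarker <- Adherence -> PriorTherapy <- Outcome -> Severity
  P2: Comorbidity <- Treatment -> Biomarker <- Adherence -> PriorTherapy -> Severity
Each backdoor path contains an unconditioned collider, so every path is already blocked with the empty conditioning set:
  P1: blocked at collider Biomarker (neither it nor any descendant is in the conditioning set).
  P2: blocked at collider Biomarker (neither it nor any descendant is in the conditioning set).
The empty set is therefore the unique smallest valid set.

{}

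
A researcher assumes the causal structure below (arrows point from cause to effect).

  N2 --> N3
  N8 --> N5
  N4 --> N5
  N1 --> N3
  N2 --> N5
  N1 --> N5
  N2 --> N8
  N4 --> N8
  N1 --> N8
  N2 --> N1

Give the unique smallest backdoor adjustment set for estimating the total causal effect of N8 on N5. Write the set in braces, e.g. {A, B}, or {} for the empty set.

{N1, N2, N4}

Variables eligible for adjustment (non-descendants of N8, excluding N8 and N5): {N1, N2, N3, N4}.
Backdoor paths from N8 to N5:
  P1: N8 <- N2 -> N1 -> N5
  P2: N8 <- N2 -> N3 <- N1 -> N5
  P3: N8 <- N2 -> N5
  P4: N8 <- N4 -> N5
  P5: N8 <- N1 <- N2 -> N5
  P6: N8 <- N1 -> N3 <- N2 -> N5
  P7: N8 <- N1 -> N5
The empty set is not sufficient: P1 (N8 <- N2 -> N1 -> N5) has no collider blocking it and no conditioned non-collider, so it is open.
Try {N1, N2, N4}:
  P1: blocked at fork node N2 ∈ conditioning set.
  P2: blocked at fork node N2 ∈ conditioning set.
  P3: blocked at fork node N2 ∈ conditioning set.
  P4: blocked at fork node N4 ∈ conditioning set.
  P5: blocked at chain node N1 ∈ conditioning set.
  P6: blocked at fork node N1 ∈ conditioning set.
  P7: blocked at fork node N1 ∈ conditioning set.
{N1, N2, N4} contains no descendant of N8 and blocks every backdoor path.
Every element of {N1, N2, N4} is needed (dropping N1 leaves P7 open; dropping N2 leaves P3 open; dropping N4 leaves P4 open), so no proper subset is valid.
Among all size-3 subsets of the eligible variables, only {N1, N2, N4} blocks every backdoor path, so it is the unique smallest valid adjustment set.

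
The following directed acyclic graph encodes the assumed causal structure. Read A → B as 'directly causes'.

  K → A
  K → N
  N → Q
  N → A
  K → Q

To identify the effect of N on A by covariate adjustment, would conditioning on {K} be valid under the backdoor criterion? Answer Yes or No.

Backdoor paths from N to A (paths whose first edge points into N):
  P1: N <- K -> A
Condition 1 (no descendant of N in the set): holds — descendants of N are {A, Q}; none are in {K}.
Condition 2 (every backdoor path blocked by {K}):
  P1: blocked at fork node K ∈ conditioning set.
{K} satisfies the backdoor criterion.

Yes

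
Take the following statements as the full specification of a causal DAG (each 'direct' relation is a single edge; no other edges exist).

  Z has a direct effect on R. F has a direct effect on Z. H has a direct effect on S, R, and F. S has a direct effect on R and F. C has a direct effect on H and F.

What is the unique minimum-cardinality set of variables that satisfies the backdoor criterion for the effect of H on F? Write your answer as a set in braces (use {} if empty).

{C}

Variables eligible for adjustment (non-descendants of H, excluding H and F): {C}.
Backdoor paths from H to F:
  P1: H <- C -> F
The empty set is not sufficient: P1 (H <- C -> F) has no collider blocking it and no conditioned non-collider, so it is open.
Try {C}:
  P1: blocked at fork node C ∈ conditioning set.
{C} contains no descendant of H and blocks every backdoor path.
{C} is the unique smallest valid adjustment set.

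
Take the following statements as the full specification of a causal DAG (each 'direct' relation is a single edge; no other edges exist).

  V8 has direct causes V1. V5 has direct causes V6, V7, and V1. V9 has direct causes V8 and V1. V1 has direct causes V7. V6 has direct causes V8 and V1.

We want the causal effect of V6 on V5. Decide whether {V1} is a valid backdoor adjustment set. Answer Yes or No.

Backdoor paths from V6 to V5 (paths whose first edge points into V6):
  P1: V6 <- V1 <- V7 -> V5
  P2: V6 <- V1 -> V5
  P3: V6 <- V8 <- V1 <- V7 -> V5
  P4: V6 <- V8 <- V1 -> V5
  P5: V6 <- V8 -> V9 <- V1 <- V7 -> V5
  P6: V6 <- V8 -> V9 <- V1 -> V5
Condition 1 (no descendant of V6 in the set): holds — descendants of V6 are {V5}; none are in {V1}.
Condition 2 (every backdoor path blocked by {V1}):
  P1: blocked at chain node V1 ∈ conditioning set.
  P2: blocked at fork node V1 ∈ conditioning set.
  P3: blocked at chain node V1 ∈ conditioning set.
  P4: blocked at fork node V1 ∈ conditioning set.
  P5: blocked at collider V9 (neither it nor any descendant is in the conditioning set).
  P6: blocked at collider V9 (neither it nor any descendant is in the conditioning set).
{V1} satisfies the backdoor criterion.

Yes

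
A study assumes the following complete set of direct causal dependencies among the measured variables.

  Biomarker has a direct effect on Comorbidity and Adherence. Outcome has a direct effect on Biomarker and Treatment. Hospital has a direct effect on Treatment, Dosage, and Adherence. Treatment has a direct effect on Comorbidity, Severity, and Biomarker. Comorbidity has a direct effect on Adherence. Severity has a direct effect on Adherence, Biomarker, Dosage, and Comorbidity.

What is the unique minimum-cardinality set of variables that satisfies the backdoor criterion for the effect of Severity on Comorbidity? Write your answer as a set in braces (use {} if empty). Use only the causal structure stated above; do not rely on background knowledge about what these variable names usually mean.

{Treatment}

Variables eligible for adjustment (non-descendants of Severity, excluding Severity and Comorbidity): {Hospital, Outcome, Treatment}.
Backdoor paths from Severity to Comorbidity:
  P1: Severity <- Treatment <- Outcome -> Biomarker -> Comorbidity
  P2: Severity <- Treatment <- Outcome -> Biomarker -> Adherence <- Comorbidity
  P3: Severity <- Treatment <- Hospital -> Adherence <- Biomarker -> Comorbidity
  P4: Severity <- Treatment <- Hospital -> Adherence <- Comorbidity
  P5: Severity <- Treatment -> Biomarker -> Comorbidity
  P6: Severity <- Treatment -> Biomarker -> Adherence <- Comorbidity
  P7: Severity <- Treatment -> Comorbidity
The empty set is not sufficient: P1 (Severity <- Treatment <- Outcome -> Biomarker -> Comorbidity) has no collider blocking it and no conditioned non-collider, so it is open.
Try {Treatment}:
  P1: blocked at chain node Treatment ∈ conditioning set.
  P2: blocked at chain node Treatment ∈ conditioning set.
  P3: blocked at chain node Treatment ∈ conditioning set.
  P4: blocked at chain node Treatment ∈ conditioning set.
  P5: blocked at fork node Treatment ∈ conditioning set.
  P6: blocked at fork node Treatment ∈ conditioning set.
  P7: blocked at fork node Treatment ∈ conditioning set.
{Treatment} contains no descendant of Severity and blocks every backdoor path.
No other singleton works — e.g. {Outcome} leaves P5 open — so {Treatment} is the unique smallest valid adjustment set.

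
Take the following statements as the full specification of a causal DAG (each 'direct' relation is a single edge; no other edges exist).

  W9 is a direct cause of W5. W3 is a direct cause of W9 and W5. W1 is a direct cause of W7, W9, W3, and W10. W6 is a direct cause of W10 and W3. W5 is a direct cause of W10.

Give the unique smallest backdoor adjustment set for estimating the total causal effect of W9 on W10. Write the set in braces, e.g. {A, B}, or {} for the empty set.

{W1, W3}

Variables eligible for adjustment (non-descendants of W9, excluding W9 and W10): {W1, W3, W6, W7}.
Backdoor paths from W9 to W10:
  P1: W9 <- W1 -> W3 <- W6 -> W10
  P2: W9 <- W1 -> W3 -> W5 -> W10
  P3: W9 <- W1 -> W10
  P4: W9 <- W3 <- W1 -> W10
  P5: W9 <- W3 <- W6 -> W10
  P6: W9 <- W3 -> W5 -> W10
The empty set is not sufficient: P2 (W9 <- W1 -> W3 -> W5 -> W10) has no collider blocking it and no conditioned non-collider, so it is open.
Try {W1, W3}:
  P1: blocked at fork node W1 ∈ conditioning set.
  P2: blocked at fork node W1 ∈ conditioning set.
  P3: blocked at fork node W1 ∈ conditioning set.
  P4: blocked at chain node W3 ∈ conditioning set.
  P5: blocked at chain node W3 ∈ conditioning set.
  P6: blocked at fork node W3 ∈ conditioning set.
{W1, W3} contains no descendant of W9 and blocks every backdoor path.
Every element of {W1, W3} is needed (dropping W1 leaves P1 open; dropping W3 leaves P5 open), so no proper subset is valid.
Among all size-2 subsets of the eligible variables, only {W1, W3} blocks every backdoor path, so it is the unique smallest valid adjustment set.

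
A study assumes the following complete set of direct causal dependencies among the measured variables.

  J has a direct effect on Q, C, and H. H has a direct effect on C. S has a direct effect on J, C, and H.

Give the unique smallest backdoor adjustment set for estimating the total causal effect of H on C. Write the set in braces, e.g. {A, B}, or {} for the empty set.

Variables eligible for adjustment (non-descendants of H, excluding H and C): {J, Q, S}.
Backdoor paths from H to C:
  P1: H <- S -> J -> C
  P2: H <- S -> C
  P3: H <- J <- S -> C
  P4: H <- J -> C
The empty set is not sufficient: P1 (H <- S -> J -> C) has no collider blocking it and no conditioned non-collider, so it is open.
Try {J, S}:
  P1: blocked at fork node S ∈ conditioning set.
  P2: blocked at fork node S ∈ conditioning set.
  P3: blocked at chain node J ∈ conditioning set.
  P4: blocked at fork node J ∈ conditioning set.
{J, S} contains no descendant of H and blocks every backdoor path.
Every element of {J, S} is needed (dropping J leaves P4 open; dropping S leaves P2 open), so no proper subset is valid.
Among all size-2 subsets of the eligible variables, only {J, S} blocks every backdoor path, so it is the unique smallest valid adjustment set.

{J, S}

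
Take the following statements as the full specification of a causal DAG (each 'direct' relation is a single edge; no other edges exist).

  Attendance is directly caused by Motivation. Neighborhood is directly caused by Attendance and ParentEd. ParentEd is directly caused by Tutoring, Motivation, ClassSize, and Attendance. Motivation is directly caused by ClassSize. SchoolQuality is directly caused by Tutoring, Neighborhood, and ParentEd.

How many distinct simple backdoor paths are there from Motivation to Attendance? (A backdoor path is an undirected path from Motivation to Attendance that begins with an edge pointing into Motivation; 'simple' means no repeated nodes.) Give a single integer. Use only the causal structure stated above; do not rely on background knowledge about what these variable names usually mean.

A backdoor path from Motivation to Attendance is any simple undirected path whose first edge points into Motivation (i.e. leaves Motivation via a parent).
Parents of Motivation: {ClassSize}.
Enumerating:
  P1: Motivation <- ClassSize -> ParentEd <- Tutoring -> SchoolQuality <- Neighborhood <- Attendance
  P2: Motivation <- ClassSize -> ParentEd <- Attendance
  P3: Motivation <- ClassSize -> ParentEd -> Neighborhood <- Attendance
  P4: Motivation <- ClassSize -> ParentEd -> SchoolQuality <- Neighborhood <- Attendance
That exhausts the simple backdoor paths. Count: 4.

4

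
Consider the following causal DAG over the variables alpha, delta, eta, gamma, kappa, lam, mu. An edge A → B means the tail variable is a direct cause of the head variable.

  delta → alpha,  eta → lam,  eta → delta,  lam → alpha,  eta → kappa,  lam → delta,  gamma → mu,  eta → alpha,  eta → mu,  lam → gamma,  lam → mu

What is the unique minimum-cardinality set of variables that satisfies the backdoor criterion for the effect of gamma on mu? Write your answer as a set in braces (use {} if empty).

{lam}

Variables eligible for adjustment (non-descendants of gamma, excluding gamma and mu): {alpha, delta, eta, kappa, lam}.
Backdoor paths from gamma to mu:
  P1: gamma <- lam <- eta -> mu
  P2: gamma <- lam -> delta <- eta -> mu
  P3: gamma <- lam -> delta -> alpha <- eta -> mu
  P4: gamma <- lam -> mu
  P5: gamma <- lam -> alpha <- eta -> mu
  P6: gamma <- lam -> alpha <- delta <- eta -> mu
The empty set is not sufficient: P1 (gamma <- lam <- eta -> mu) has no collider blocking it and no conditioned non-collider, so it is open.
Try {lam}:
  P1: blocked at chain node lam ∈ conditioning set.
  P2: blocked at fork node lam ∈ conditioning set.
  P3: blocked at fork node lam ∈ conditioning set.
  P4: blocked at fork node lam ∈ conditioning set.
  P5: blocked at fork node lam ∈ conditioning set.
  P6: blocked at fork node lam ∈ conditioning set.
{lam} contains no descendant of gamma and blocks every backdoor path.
No other singleton works — e.g. {eta} leaves P4 open — so {lam} is the unique smallest valid adjustment set.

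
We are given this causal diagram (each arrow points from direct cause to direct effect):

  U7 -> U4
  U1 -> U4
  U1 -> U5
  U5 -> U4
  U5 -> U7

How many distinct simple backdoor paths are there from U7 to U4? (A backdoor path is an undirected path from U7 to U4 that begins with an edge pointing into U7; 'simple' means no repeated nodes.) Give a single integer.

A backdoor path from U7 to U4 is any simple undirected path whose first edge points into U7 (i.e. leaves U7 via a parent).
Parents of U7: {U5}.
Enumerating:
  P1: U7 <- U5 <- U1 -> U4
  P2: U7 <- U5 -> U4
That exhausts the simple backdoor paths. Count: 2.

2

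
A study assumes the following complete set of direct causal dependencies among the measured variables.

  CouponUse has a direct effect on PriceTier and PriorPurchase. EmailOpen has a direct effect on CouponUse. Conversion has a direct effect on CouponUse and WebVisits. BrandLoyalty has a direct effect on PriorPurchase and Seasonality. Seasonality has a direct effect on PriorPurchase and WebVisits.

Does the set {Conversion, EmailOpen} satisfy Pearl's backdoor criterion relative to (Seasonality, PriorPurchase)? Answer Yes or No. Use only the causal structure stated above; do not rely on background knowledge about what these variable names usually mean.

No

Backdoor paths from Seasonality to PriorPurchase (paths whose first edge points into Seasonality):
  P1: Seasonality <- BrandLoyalty -> PriorPurchase
Condition 1 (no descendant of Seasonality in the set): holds — descendants of Seasonality are {PriorPurchase, WebVisits}; none are in {Conversion, EmailOpen}.
Condition 2 (every backdoor path blocked by {Conversion, EmailOpen}):
  P1: open — no interior node is in the conditioning set.
{Conversion, EmailOpen} does not satisfy the backdoor criterion.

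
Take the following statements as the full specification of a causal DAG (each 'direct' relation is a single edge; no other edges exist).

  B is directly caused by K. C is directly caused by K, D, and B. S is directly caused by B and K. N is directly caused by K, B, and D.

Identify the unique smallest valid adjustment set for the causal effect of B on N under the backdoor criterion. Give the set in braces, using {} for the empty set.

Variables eligible for adjustment (non-descendants of B, excluding B and N): {D, K}.
Backdoor paths from B to N:
  P1: B <- K -> N
  P2: B <- K -> C <- D -> N
The empty set is not sufficient: P1 (B <- K -> N) has no collider blocking it and no conditioned non-collider, so it is open.
Try {K}:
  P1: blocked at fork node K ∈ conditioning set.
  P2: blocked at fork node K ∈ conditioning set.
{K} contains no descendant of B and blocks every backdoor path.
No other singleton works — e.g. {D} leaves P1 open — so {K} is the unique smallest valid adjustment set.

{K}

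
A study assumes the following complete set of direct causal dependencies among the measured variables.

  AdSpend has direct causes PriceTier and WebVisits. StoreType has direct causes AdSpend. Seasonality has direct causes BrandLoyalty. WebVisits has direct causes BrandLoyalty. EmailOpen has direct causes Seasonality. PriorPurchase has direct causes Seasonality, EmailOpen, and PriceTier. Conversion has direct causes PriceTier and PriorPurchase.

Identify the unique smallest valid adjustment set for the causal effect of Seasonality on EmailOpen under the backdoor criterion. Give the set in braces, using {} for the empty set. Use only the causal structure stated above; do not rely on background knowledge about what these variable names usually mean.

Variables eligible for adjustment (non-descendants of Seasonality, excluding Seasonality and EmailOpen): {AdSpend, BrandLoyalty, PriceTier, StoreType, WebVisits}.
Backdoor paths from Seasonality to EmailOpen:
  P1: Seasonality <- BrandLoyalty -> WebVisits -> AdSpend <- PriceTier -> PriorPurchase <- EmailOpen
  P2: Seasonality <- BrandLoyalty -> WebVisits -> AdSpend <- PriceTier -> Conversion <- PriorPurchase <- EmailOpen
Each backdoor path contains an unconditioned collider, so every path is already blocked with the empty conditioning set:
  P1: blocked at collider AdSpend (neither it nor any descendant is in the conditioning set).
  P2: blocked at collider AdSpend (neither it nor any descendant is in the conditioning set).
The empty set is therefore the unique smallest valid set.

{}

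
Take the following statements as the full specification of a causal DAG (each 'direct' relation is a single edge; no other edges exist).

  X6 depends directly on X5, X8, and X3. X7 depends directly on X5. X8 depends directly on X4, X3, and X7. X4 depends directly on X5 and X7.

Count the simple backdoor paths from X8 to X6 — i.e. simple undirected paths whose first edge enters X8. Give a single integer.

5

A backdoor path from X8 to X6 is any simple undirected path whose first edge points into X8 (i.e. leaves X8 via a parent).
Parents of X8: {X3, X4, X7}.
Enumerating:
  P1: X8 <- X7 <- X5 -> X6
  P2: X8 <- X7 -> X4 <- X5 -> X6
  P3: X8 <- X4 <- X5 -> X6
  P4: X8 <- X4 <- X7 <- X5 -> X6
  P5: X8 <- X3 -> X6
That exhausts the simple backdoor paths. Count: 5.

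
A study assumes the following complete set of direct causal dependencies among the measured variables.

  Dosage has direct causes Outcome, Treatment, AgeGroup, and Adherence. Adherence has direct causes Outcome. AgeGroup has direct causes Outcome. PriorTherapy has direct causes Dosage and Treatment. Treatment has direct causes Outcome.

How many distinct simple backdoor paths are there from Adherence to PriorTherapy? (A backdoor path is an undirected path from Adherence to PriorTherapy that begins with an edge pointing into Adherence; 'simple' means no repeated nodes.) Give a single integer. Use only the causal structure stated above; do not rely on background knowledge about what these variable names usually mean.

6

A backdoor path from Adherence to PriorTherapy is any simple undirected path whose first edge points into Adherence (i.e. leaves Adherence via a parent).
Parents of Adherence: {Outcome}.
Enumerating:
  P1: Adherence <- Outcome -> AgeGroup -> Dosage <- Treatment -> PriorTherapy
  P2: Adherence <- Outcome -> AgeGroup -> Dosage -> PriorTherapy
  P3: Adherence <- Outcome -> Treatment -> Dosage -> PriorTherapy
  P4: Adherence <- Outcome -> Treatment -> PriorTherapy
  P5: Adherence <- Outcome -> Dosage <- Treatment -> PriorTherapy
  P6: Adherence <- Outcome -> Dosage -> PriorTherapy
That exhausts the simple backdoor paths. Count: 6.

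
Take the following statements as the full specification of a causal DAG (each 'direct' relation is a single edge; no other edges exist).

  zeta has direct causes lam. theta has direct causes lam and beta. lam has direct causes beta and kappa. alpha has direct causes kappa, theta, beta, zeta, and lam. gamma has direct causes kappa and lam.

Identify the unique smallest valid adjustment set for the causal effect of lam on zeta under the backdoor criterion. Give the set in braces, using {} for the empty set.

{}

Variables eligible for adjustment (non-descendants of lam, excluding lam and zeta): {beta, kappa}.
Backdoor paths from lam to zeta:
  P1: lam <- beta -> theta -> alpha <- zeta
  P2: lam <- beta -> alpha <- zeta
  P3: lam <- kappa -> alpha <- zeta
Each backdoor path contains an unconditioned collider, so every path is already blocked with the empty conditioning set:
  P1: blocked at collider alpha (neither it nor any descendant is in the conditioning set).
  P2: blocked at collider alpha (neither it nor any descendant is in the conditioning set).
  P3: blocked at collider alpha (neither it nor any descendant is in the conditioning set).
The empty set is therefore the unique smallest valid set.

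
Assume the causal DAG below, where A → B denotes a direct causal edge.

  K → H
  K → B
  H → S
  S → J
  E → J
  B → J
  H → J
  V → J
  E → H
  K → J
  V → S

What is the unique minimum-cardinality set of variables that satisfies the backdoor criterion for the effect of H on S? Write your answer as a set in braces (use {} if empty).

Variables eligible for adjustment (non-descendants of H, excluding H and S): {B, E, K, V}.
Backdoor paths from H to S:
  P1: H <- K -> B -> J <- V -> S
  P2: H <- K -> B -> J <- S
  P3: H <- K -> J <- V -> S
  P4: H <- K -> J <- S
  P5: H <- E -> J <- V -> S
  P6: H <- E -> J <- S
Each backdoor path contains an unconditioned collider, so every path is already blocked with the empty conditioning set:
  P1: blocked at collider J (neither it nor any descendant is in the conditioning set).
  P2: blocked at collider J (neither it nor any descendant is in the conditioning set).
  P3: blocked at collider J (neither it nor any descendant is in the conditioning set).
  P4: blocked at collider J (neither it nor any descendant is in the conditioning set).
  P5: blocked at collider J (neither it nor any descendant is in the conditioning set).
  P6: blocked at collider J (neither it nor any descendant is in the conditioning set).
The empty set is therefore the unique smallest valid set.

{}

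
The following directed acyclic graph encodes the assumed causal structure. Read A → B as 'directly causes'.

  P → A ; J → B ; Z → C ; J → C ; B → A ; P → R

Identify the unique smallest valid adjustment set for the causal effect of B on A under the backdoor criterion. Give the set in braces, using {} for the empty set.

{}

Variables eligible for adjustment (non-descendants of B, excluding B and A): {C, J, P, R, Z}.
Backdoor paths from B to A:
  (none)
With no backdoor paths the empty set already satisfies the criterion, and it is trivially minimal.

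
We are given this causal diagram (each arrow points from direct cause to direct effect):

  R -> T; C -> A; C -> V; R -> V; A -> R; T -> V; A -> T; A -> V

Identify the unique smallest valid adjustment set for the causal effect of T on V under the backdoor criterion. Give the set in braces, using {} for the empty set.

{A, R}

Variables eligible for adjustment (non-descendants of T, excluding T and V): {A, C, R}.
Backdoor paths from T to V:
  P1: T <- A <- C -> V
  P2: T <- A -> R -> V
  P3: T <- A -> V
  P4: T <- R <- A <- C -> V
  P5: T <- R <- A -> V
  P6: T <- R -> V
The empty set is not sufficient: P1 (T <- A <- C -> V) has no collider blocking it and no conditioned non-collider, so it is open.
Try {A, R}:
  P1: blocked at chain node A ∈ conditioning set.
  P2: blocked at fork node A ∈ conditioning set.
  P3: blocked at fork node A ∈ conditioning set.
  P4: blocked at chain node R ∈ conditioning set.
  P5: blocked at chain node R ∈ conditioning set.
  P6: blocked at fork node R ∈ conditioning set.
{A, R} contains no descendant of T and blocks every backdoor path.
Every element of {A, R} is needed (dropping A leaves P1 open; dropping R leaves P6 open), so no proper subset is valid.
Among all size-2 subsets of the eligible variables, only {A, R} blocks every backdoor path, so it is the unique smallest valid adjustment set.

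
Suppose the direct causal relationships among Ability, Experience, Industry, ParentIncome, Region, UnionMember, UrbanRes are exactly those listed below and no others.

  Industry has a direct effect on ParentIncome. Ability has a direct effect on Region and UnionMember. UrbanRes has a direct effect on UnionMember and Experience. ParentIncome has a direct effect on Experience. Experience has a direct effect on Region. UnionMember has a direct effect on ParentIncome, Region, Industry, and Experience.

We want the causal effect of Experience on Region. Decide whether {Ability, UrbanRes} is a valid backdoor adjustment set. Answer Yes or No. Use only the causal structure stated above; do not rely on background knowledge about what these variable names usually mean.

No

Backdoor paths from Experience to Region (paths whose first edge points into Experience):
  P1: Experience <- UrbanRes -> UnionMember <- Ability -> Region
  P2: Experience <- UrbanRes -> UnionMember -> Region
  P3: Experience <- UnionMember <- Ability -> Region
  P4: Experience <- UnionMember -> Region
  P5: Experience <- ParentIncome <- UnionMember <- Ability -> Region
  P6: Experience <- ParentIncome <- UnionMember -> Region
  P7: Experience <- ParentIncome <- Industry <- UnionMember <- Ability -> Region
  P8: Experience <- ParentIncome <- Industry <- UnionMember -> Region
Condition 1 (no descendant of Experience in the set): holds — descendants of Experience are {Region}; none are in {Ability, UrbanRes}.
Condition 2 (every backdoor path blocked by {Ability, UrbanRes}):
  P1: blocked at fork node UrbanRes ∈ conditioning set.
  P2: blocked at fork node UrbanRes ∈ conditioning set.
  P3: blocked at fork node Ability ∈ conditioning set.
  P4: open — no interior node is in the conditioning set.
  P5: blocked at fork node Ability ∈ conditioning set.
  P6: open — no interior node is in the conditioning set.
  P7: blocked at fork node Ability ∈ conditioning set.
  P8: open — no interior node is in the conditioning set.
{Ability, UrbanRes} does not satisfy the backdoor criterion.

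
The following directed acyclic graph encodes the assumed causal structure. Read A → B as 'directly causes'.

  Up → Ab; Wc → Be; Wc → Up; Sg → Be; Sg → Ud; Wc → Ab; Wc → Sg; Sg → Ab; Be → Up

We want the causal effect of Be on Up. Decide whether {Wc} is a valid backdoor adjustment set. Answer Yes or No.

Yes

Backdoor paths from Be to Up (paths whose first edge points into Be):
  P1: Be <- Wc -> Sg -> Ab <- Up
  P2: Be <- Wc -> Up
  P3: Be <- Wc -> Ab <- Up
  P4: Be <- Sg <- Wc -> Up
  P5: Be <- Sg <- Wc -> Ab <- Up
  P6: Be <- Sg -> Ab <- Wc -> Up
  P7: Be <- Sg -> Ab <- Up
Condition 1 (no descendant of Be in the set): holds — descendants of Be are {Ab, Up}; none are in {Wc}.
Condition 2 (every backdoor path blocked by {Wc}):
  P1: blocked at fork node Wc ∈ conditioning set.
  P2: blocked at fork node Wc ∈ conditioning set.
  P3: blocked at fork node Wc ∈ conditioning set.
  P4: blocked at fork node Wc ∈ conditioning set.
  P5: blocked at fork node Wc ∈ conditioning set.
  P6: blocked at collider Ab (neither it nor any descendant is in the conditioning set).
  P7: blocked at collider Ab (neither it nor any descendant is in the conditioning set).
{Wc} satisfies the backdoor criterion.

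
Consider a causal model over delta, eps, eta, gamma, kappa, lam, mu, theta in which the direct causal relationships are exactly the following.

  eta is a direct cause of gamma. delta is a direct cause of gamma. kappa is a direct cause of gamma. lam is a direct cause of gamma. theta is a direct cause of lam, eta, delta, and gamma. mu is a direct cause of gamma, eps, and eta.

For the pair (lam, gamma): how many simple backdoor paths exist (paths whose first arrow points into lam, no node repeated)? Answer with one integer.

A backdoor path from lam to gamma is any simple undirected path whose first edge points into lam (i.e. leaves lam via a parent).
Parents of lam: {theta}.
Enumerating:
  P1: lam <- theta -> eta <- mu -> gamma
  P2: lam <- theta -> eta -> gamma
  P3: lam <- theta -> delta -> gamma
  P4: lam <- theta -> gamma
That exhausts the simple backdoor paths. Count: 4.

4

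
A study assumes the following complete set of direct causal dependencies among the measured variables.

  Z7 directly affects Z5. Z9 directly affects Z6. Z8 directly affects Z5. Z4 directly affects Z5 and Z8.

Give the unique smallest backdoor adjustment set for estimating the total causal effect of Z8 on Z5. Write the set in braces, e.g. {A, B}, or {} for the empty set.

Variables eligible for adjustment (non-descendants of Z8, excluding Z8 and Z5): {Z4, Z6, Z7, Z9}.
Backdoor paths from Z8 to Z5:
  P1: Z8 <- Z4 -> Z5
The empty set is not sufficient: P1 (Z8 <- Z4 -> Z5) has no collider blocking it and no conditioned non-collider, so it is open.
Try {Z4}:
  P1: blocked at fork node Z4 ∈ conditioning set.
{Z4} contains no descendant of Z8 and blocks every backdoor path.
No other singleton works — e.g. {Z9} leaves P1 open — so {Z4} is the unique smallest valid adjustment set.

{Z4}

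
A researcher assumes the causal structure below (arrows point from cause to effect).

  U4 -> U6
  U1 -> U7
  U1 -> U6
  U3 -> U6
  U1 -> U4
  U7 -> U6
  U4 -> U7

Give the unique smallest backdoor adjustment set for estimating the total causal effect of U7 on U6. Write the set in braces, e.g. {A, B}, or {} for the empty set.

{U1, U4}

Variables eligible for adjustment (non-descendants of U7, excluding U7 and U6): {U1, U3, U4}.
Backdoor paths from U7 to U6:
  P1: U7 <- U1 -> U4 -> U6
  P2: U7 <- U1 -> U6
  P3: U7 <- U4 <- U1 -> U6
  P4: U7 <- U4 -> U6
The empty set is not sufficient: P1 (U7 <- U1 -> U4 -> U6) has no collider blocking it and no conditioned non-collider, so it is open.
Try {U1, U4}:
  P1: blocked at fork node U1 ∈ conditioning set.
  P2: blocked at fork node U1 ∈ conditioning set.
  P3: blocked at chain node U4 ∈ conditioning set.
  P4: blocked at fork node U4 ∈ conditioning set.
{U1, U4} contains no descendant of U7 and blocks every backdoor path.
Every element of {U1, U4} is needed (dropping U1 leaves P2 open; dropping U4 leaves P4 open), so no proper subset is valid.
Among all size-2 subsets of the eligible variables, only {U1, U4} blocks every backdoor path, so it is the unique smallest valid adjustment set.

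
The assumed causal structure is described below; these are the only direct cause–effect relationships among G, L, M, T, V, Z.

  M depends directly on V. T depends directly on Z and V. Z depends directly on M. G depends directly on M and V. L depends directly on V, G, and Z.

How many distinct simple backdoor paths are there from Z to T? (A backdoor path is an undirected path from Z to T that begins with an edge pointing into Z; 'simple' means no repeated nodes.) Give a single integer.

A backdoor path from Z to T is any simple undirected path whose first edge points into Z (i.e. leaves Z via a parent).
Parents of Z: {M}.
Enumerating:
  P1: Z <- M <- V -> T
  P2: Z <- M -> G <- V -> T
  P3: Z <- M -> G -> L <- V -> T
That exhausts the simple backdoor paths. Count: 3.

3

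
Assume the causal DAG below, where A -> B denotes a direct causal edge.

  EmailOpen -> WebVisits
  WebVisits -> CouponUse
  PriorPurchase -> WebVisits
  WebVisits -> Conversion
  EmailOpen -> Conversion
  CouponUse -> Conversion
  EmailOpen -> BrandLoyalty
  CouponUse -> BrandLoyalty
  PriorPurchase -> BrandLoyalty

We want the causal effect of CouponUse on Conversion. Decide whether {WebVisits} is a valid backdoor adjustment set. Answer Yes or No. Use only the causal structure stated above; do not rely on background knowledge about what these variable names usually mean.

Backdoor paths from CouponUse to Conversion (paths whose first edge points into CouponUse):
  P1: CouponUse <- WebVisits <- PriorPurchase -> BrandLoyalty <- EmailOpen -> Conversion
  P2: CouponUse <- WebVisits <- EmailOpen -> Conversion
  P3: CouponUse <- WebVisits -> Conversion
Condition 1 (no descendant of CouponUse in the set): holds — descendants of CouponUse are {BrandLoyalty, Conversion}; none are in {WebVisits}.
Condition 2 (every backdoor path blocked by {WebVisits}):
  P1: blocked at chain node WebVisits ∈ conditioning set.
  P2: blocked at chain node WebVisits ∈ conditioning set.
  P3: blocked at fork node WebVisits ∈ conditioning set.
{WebVisits} satisfies the backdoor criterion.

Yes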